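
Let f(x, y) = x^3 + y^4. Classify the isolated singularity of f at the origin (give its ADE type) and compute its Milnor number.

Type E_6, Milnor number mu = 6.

The Hessian of f at 0 is [[0, 0], [0, 0]] with rank 0, so corank 2. A Groebner basis of the Jacobian ideal J(f) in C{x,y} is {y^3, x^2}; counting standard monomials gives mu = 6. Corank 2; j^3 = x^3 is a perfect cube, so E-series; the 4-jet and mu = 6 give E_6.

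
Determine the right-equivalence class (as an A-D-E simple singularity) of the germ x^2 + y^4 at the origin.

A_{3}

The Hessian of f at 0 is [[2, 0], [0, 0]] with rank 1, so corank 1. A Groebner basis of the Jacobian ideal J(f) in C{x,y} is {y^3, x}; counting standard monomials gives mu = 3. Corank 1: A-series; mu = 3 gives A_3.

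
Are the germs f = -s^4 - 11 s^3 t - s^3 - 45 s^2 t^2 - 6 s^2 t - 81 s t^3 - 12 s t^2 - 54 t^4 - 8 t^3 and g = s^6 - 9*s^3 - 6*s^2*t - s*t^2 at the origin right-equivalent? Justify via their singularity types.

No.

The Hessian of f at 0 is [[0, 0], [0, 0]] with rank 0, so corank 2. A Groebner basis of the Jacobian ideal J(f) in C{s,t} is {3*s^2 + 12*s*t + t^4 + t^3 + 12*t^2, s^3 + 30*s^2 + 120*s*t + 18*t^3 + 120*t^2, s^2*t - 9*s^2 - 36*s*t - 7*t^3 - 36*t^2, 2*s^2 + s*t^2 + 8*s*t + 8*t^3/3 + 8*t^2}; counting standard monomials gives mu = 7. Corank 2; j^3 = -(s + 2*t)^3 is a perfect cube, so E-series; the 4-jet and mu = 7 give E_7. The Hessian of g at 0 is [[0, 0], [0, 0]] with rank 0, so corank 2. A Groebner basis of the Jacobian ideal J(g) in C{s,t} is {243*s*t/2 + t^5 + 81*t^2/2, s*t^2 + t^3/3, s^2 + s*t/3}; counting standard monomials gives mu = 7. Corank 2; j^3 = -s*(3*s + t)^2 has shape L^2 M (L != M), so D-series; mu = 7 gives D_7. f is E_7 but g is D_7, hence not right-equivalent.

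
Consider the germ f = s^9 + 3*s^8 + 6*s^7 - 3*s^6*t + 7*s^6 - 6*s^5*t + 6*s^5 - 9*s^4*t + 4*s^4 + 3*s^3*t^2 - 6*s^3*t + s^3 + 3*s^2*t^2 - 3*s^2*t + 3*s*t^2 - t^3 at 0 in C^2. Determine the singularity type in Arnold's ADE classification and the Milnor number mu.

The Hessian of f at 0 has rank 0. Corank 2; j^3 = (s - t)^3 is a perfect cube, so E-series; the 4-jet and mu = 6 give E_6.

Type E_{6}, Milnor number mu = 6.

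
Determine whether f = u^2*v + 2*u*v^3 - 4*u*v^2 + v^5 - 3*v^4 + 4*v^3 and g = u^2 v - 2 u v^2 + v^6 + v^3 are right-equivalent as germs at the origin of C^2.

No.

The Hessian of f at 0 is [[0, 0], [0, 0]] with rank 0, so corank 2. A Groebner basis of the Jacobian ideal J(f) in C{u,v} is {u*v^2 + 2*u*v - 4*v^2, u*v + v^3 - 2*v^2, u^2 - 8*u*v + 12*v^2}; counting standard monomials gives mu = 5. Corank 2; j^3 = v*(u - 2*v)^2 has shape L^2 M (L != M), so D-series; mu = 5 gives D_5. The Hessian of g at 0 is [[0, 0], [0, 0]] with rank 0, so corank 2. A Groebner basis of the Jacobian ideal J(g) in C{u,v} is {u^2/6 + v^5 - v^2/6, u^3 - v^3, u*v - v^2}; counting standard monomials gives mu = 7. Corank 2; j^3 = v*(u - v)^2 has shape L^2 M (L != M), so D-series; mu = 7 gives D_7. f is D_5 but g is D_7, hence not right-equivalent.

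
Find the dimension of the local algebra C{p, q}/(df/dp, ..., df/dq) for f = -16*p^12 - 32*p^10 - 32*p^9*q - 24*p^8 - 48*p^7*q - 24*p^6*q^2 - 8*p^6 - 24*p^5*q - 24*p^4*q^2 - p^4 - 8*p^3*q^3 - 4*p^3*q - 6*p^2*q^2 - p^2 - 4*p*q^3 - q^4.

The Hessian of f at 0 has rank 1. Corank 1: A-series; mu = 3 gives A_3.

3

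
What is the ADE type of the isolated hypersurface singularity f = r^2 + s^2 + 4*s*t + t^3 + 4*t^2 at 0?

A_2

The Hessian of f at 0 is [[2, 4, 0], [4, 8, 0], [0, 0, 2]] with rank 2, so corank 1. A Groebner basis of the Jacobian ideal J(f) in C{s,t,r} is {t^2, s + 2*t, r}; counting standard monomials gives mu = 2. Corank 1: A-series; mu = 2 gives A_2.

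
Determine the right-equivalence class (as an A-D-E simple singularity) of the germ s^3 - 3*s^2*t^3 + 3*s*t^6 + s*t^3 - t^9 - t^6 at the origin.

E7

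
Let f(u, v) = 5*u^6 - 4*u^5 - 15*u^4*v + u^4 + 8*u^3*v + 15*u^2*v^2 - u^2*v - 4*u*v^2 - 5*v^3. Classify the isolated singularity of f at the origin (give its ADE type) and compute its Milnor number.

The Hessian of f at 0 has rank 0. Corank 2; j^3 = -v*(u^2 + 4*u*v + 5*v^2) splits into three distinct lines over C (the quadratic factor has nonzero discriminant), so D_4.

Type D4, Milnor number mu = 4.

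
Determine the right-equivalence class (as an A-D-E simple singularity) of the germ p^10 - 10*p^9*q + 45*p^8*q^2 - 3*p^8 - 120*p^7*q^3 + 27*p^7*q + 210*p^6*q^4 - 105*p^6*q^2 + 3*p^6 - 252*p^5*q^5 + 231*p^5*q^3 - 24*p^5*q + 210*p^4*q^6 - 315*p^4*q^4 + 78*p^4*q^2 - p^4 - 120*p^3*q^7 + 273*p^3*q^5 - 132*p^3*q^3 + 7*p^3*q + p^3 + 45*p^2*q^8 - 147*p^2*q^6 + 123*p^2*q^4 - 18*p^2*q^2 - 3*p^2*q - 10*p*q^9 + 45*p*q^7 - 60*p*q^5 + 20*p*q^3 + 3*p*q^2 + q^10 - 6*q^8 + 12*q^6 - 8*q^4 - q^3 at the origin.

The Hessian of f at 0 is [[0, 0], [0, 0]] with rank 0, so corank 2. A Groebner basis of the Jacobian ideal J(f) in C{p,q} is {3*p^2 - 6*p*q + q^4 + q^3 + 3*q^2, p^3 - 9*p^2 + 18*p*q - 4*q^3 - 9*q^2, p^2*q - 5*p^2 + 10*p*q - 8*q^3/3 - 5*q^2, -2*p^2 + p*q^2 + 4*p*q - 5*q^3/3 - 2*q^2}; counting standard monomials gives mu = 7. Corank 2; j^3 = (p - q)^3 is a perfect cube, so E-series; the 4-jet and mu = 7 give E_7.

E7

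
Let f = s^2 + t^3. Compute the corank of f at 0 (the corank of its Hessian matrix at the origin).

1

The Hessian at 0 is [[2, 0], [0, 0]] of rank 1; hence corank 1.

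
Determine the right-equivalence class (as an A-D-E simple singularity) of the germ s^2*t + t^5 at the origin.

The Hessian of f at 0 is [[0, 0], [0, 0]] with rank 0, so corank 2. A Groebner basis of the Jacobian ideal J(f) in C{s,t} is {s^2/5 + t^4, s^3, s*t}; counting standard monomials gives mu = 6. Corank 2; j^3 = s^2*t has shape L^2 M (L != M), so D-series; mu = 6 gives D_6.

D_6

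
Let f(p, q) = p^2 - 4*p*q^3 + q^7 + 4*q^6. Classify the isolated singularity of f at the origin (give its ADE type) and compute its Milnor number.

The Hessian of f at 0 is [[2, 0], [0, 0]] with rank 1, so corank 1. A Groebner basis of the Jacobian ideal J(f) in C{p,q} is {-p/2 + q^3, p^2}; counting standard monomials gives mu = 6. Corank 1: A-series; mu = 6 gives A_6.

Type A_{6}, Milnor number mu = 6.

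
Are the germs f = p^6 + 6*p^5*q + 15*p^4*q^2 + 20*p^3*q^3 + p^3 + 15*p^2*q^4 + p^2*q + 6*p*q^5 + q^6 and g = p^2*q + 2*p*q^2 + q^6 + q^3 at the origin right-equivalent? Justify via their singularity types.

The Hessian of f at 0 has rank 0. Corank 2; j^3 = p^2*(p + q) has shape L^2 M (L != M), so D-series; mu = 7 gives D_7. The Hessian of g at 0 has rank 0. Corank 2; j^3 = q*(p + q)^2 has shape L^2 M (L != M), so D-series; mu = 7 gives D_7. Both have type D_7, hence right-equivalent.

Yes.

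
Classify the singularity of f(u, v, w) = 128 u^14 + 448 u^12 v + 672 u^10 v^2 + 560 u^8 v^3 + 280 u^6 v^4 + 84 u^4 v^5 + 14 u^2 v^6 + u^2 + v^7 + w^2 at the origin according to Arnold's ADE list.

The Hessian of f at 0 has rank 2. Corank 1: A-series; mu = 6 gives A_6.

A_{6}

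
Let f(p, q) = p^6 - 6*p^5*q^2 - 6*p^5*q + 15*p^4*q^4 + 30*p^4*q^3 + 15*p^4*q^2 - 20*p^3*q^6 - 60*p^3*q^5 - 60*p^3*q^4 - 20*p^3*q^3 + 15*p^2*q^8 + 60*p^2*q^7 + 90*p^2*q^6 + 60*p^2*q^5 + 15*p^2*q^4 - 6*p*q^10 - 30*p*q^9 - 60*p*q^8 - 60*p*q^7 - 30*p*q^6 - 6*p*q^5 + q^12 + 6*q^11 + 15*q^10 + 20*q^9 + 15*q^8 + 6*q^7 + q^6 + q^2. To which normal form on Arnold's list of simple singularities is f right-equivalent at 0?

The Hessian of f at 0 is [[0, 0], [0, 2]] with rank 1, so corank 1. A Groebner basis of the Jacobian ideal J(f) in C{p,q} is {p^5, q}; counting standard monomials gives mu = 5. Corank 1: A-series; mu = 5 gives A_5.

A5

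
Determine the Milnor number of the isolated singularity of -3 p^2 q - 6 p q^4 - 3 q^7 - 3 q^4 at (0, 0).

The Hessian of f at 0 has rank 0. Corank 2; j^3 = -3*p^2*q has shape L^2 M (L != M), so D-series; mu = 5 gives D_5.

5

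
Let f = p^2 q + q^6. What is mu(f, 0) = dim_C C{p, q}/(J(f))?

7

The Hessian of f at 0 is [[0, 0], [0, 0]] with rank 0, so corank 2. A Groebner basis of the Jacobian ideal J(f) in C{p,q} is {p^2/6 + q^5, p^3, p*q}; counting standard monomials gives mu = 7. Corank 2; j^3 = p^2*q has shape L^2 M (L != M), so D-series; mu = 7 gives D_7.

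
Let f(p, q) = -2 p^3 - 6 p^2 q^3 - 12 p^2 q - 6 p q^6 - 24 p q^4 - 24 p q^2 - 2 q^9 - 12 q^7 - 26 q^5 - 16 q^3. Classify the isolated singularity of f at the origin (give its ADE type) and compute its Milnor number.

Type E8, Milnor number mu = 8.

The Hessian of f at 0 is [[0, 0], [0, 0]] with rank 0, so corank 2. A Groebner basis of the Jacobian ideal J(f) in C{p,q} is {p^2/2 + p*q^3 + 2*p*q + 2*q^2, q^4, p^3 - 12*p*q^2 - 16*q^3, p^2*q + 4*p*q^2 + 4*q^3}; counting standard monomials gives mu = 8. Corank 2; j^3 = -2*(p + 2*q)^3 is a perfect cube, so E-series; the 5-jet and mu = 8 give E_8.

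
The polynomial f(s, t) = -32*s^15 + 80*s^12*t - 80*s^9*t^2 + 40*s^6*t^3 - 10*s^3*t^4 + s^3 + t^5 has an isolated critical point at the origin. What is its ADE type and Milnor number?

Type E_{8}, Milnor number mu = 8.

The Hessian of f at 0 is [[0, 0], [0, 0]] with rank 0, so corank 2. A Groebner basis of the Jacobian ideal J(f) in C{s,t} is {t^4, s^2}; counting standard monomials gives mu = 8. Corank 2; j^3 = s^3 is a perfect cube, so E-series; the 5-jet and mu = 8 give E_8.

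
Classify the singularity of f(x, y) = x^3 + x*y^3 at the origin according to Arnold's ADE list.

The Hessian of f at 0 has rank 0. Corank 2; j^3 = x^3 is a perfect cube, so E-series; the 4-jet and mu = 7 give E_7.

E_{7}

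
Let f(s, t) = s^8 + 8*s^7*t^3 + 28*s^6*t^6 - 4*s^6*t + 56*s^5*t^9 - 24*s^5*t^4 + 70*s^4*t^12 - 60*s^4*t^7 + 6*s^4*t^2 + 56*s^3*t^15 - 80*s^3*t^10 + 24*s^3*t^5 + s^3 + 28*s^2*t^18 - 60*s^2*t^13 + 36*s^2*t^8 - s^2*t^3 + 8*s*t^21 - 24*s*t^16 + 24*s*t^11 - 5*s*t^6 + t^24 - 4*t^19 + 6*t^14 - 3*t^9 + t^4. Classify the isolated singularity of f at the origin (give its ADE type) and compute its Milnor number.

Type E_{6}, Milnor number mu = 6.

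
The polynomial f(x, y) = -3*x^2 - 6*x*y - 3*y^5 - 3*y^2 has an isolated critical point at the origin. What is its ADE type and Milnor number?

Type A_{4}, Milnor number mu = 4.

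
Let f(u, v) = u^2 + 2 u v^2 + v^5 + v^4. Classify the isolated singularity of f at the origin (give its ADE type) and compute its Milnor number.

The Hessian of f at 0 is [[2, 0], [0, 0]] with rank 1, so corank 1. A Groebner basis of the Jacobian ideal J(f) in C{u,v} is {u^2, u + v^2}; counting standard monomials gives mu = 4. Corank 1: A-series; mu = 4 gives A_4.

Type A_4, Milnor number mu = 4.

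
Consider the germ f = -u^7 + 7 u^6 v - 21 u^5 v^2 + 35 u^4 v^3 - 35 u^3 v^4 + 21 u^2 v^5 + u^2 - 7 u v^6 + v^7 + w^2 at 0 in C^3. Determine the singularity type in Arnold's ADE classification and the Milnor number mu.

The Hessian of f at 0 is [[2, 0, 0], [0, 0, 0], [0, 0, 2]] with rank 2, so corank 1. A Groebner basis of the Jacobian ideal J(f) in C{u,v,w} is {v^6, u, w}; counting standard monomials gives mu = 6. Corank 1: A-series; mu = 6 gives A_6.

Type A_6, Milnor number mu = 6.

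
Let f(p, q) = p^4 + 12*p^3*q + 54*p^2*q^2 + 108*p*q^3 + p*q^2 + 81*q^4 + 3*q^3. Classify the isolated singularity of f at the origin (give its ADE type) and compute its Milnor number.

Type D_5, Milnor number mu = 5.

The Hessian of f at 0 is [[0, 0], [0, 0]] with rank 0, so corank 2. A Groebner basis of the Jacobian ideal J(f) in C{p,q} is {p^3 + q^2/4, q^3, p*q + 3*q^2}; counting standard monomials gives mu = 5. Corank 2; j^3 = q^2*(p + 3*q) has shape L^2 M (L != M), so D-series; mu = 5 gives D_5.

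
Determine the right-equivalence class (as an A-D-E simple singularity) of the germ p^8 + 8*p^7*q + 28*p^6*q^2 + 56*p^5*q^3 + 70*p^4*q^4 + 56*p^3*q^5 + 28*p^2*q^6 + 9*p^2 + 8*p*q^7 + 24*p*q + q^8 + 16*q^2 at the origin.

A7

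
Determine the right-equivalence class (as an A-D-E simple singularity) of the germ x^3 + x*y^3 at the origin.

E_7

The Hessian of f at 0 has rank 0. Corank 2; j^3 = x^3 is a perfect cube, so E-series; the 4-jet and mu = 7 give E_7.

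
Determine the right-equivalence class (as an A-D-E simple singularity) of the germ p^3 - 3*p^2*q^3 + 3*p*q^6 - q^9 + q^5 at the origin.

E_{8}

The Hessian of f at 0 is [[0, 0], [0, 0]] with rank 0, so corank 2. A Groebner basis of the Jacobian ideal J(f) in C{p,q} is {-p^2/2 + p*q^3, q^4, p^3, p^2*q}; counting standard monomials gives mu = 8. Corank 2; j^3 = p^3 is a perfect cube, so E-series; the 5-jet and mu = 8 give E_8.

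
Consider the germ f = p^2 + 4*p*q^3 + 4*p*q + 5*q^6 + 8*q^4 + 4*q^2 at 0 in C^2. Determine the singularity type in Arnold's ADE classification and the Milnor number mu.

Type A_5, Milnor number mu = 5.

The Hessian of f at 0 is [[2, 4], [4, 8]] with rank 1, so corank 1. A Groebner basis of the Jacobian ideal J(f) in C{p,q} is {p*q^2 - p - 2*q, p/2 + q^3 + q, p^2 + 4*p*q + 4*q^2}; counting standard monomials gives mu = 5. Corank 1: A-series; mu = 5 gives A_5.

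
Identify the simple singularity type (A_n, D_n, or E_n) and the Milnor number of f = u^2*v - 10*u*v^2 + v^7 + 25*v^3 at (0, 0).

Type D8, Milnor number mu = 8.

The Hessian of f at 0 is [[0, 0], [0, 0]] with rank 0, so corank 2. A Groebner basis of the Jacobian ideal J(f) in C{u,v} is {u^2/7 + v^6 - 25*v^2/7, u^3 - 125*v^3, u*v - 5*v^2}; counting standard monomials gives mu = 8. Corank 2; j^3 = v*(u - 5*v)^2 has shape L^2 M (L != M), so D-series; mu = 8 gives D_8.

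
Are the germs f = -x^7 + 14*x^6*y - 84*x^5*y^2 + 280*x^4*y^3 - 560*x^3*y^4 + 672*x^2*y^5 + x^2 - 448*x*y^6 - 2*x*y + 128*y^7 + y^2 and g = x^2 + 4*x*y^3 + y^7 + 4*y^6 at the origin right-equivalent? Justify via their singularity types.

The Hessian of f at 0 has rank 1. Corank 1: A-series; mu = 6 gives A_6. The Hessian of g at 0 has rank 1. Corank 1: A-series; mu = 6 gives A_6. Both have type A_6, hence right-equivalent.

Yes.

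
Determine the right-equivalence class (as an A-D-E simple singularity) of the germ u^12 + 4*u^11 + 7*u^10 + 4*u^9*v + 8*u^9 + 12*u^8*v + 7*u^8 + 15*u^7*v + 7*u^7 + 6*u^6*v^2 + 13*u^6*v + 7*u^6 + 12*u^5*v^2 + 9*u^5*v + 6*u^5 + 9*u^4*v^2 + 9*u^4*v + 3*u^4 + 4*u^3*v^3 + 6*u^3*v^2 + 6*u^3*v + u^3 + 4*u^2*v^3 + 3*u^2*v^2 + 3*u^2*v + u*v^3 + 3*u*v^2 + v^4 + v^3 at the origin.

E7

The Hessian of f at 0 has rank 0. Corank 2; j^3 = (u + v)^3 is a perfect cube, so E-series; the 4-jet and mu = 7 give E_7.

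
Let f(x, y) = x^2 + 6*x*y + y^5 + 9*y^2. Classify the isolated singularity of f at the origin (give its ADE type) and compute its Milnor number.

Type A4, Milnor number mu = 4.

The Hessian of f at 0 has rank 1. Corank 1: A-series; mu = 4 gives A_4.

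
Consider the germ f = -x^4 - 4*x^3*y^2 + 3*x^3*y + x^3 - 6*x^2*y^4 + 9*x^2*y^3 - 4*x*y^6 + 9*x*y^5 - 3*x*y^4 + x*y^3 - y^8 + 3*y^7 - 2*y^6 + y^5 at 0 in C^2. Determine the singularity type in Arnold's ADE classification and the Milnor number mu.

Type E_7, Milnor number mu = 7.

The Hessian of f at 0 has rank 0. Corank 2; j^3 = x^3 is a perfect cube, so E-series; the 4-jet and mu = 7 give E_7.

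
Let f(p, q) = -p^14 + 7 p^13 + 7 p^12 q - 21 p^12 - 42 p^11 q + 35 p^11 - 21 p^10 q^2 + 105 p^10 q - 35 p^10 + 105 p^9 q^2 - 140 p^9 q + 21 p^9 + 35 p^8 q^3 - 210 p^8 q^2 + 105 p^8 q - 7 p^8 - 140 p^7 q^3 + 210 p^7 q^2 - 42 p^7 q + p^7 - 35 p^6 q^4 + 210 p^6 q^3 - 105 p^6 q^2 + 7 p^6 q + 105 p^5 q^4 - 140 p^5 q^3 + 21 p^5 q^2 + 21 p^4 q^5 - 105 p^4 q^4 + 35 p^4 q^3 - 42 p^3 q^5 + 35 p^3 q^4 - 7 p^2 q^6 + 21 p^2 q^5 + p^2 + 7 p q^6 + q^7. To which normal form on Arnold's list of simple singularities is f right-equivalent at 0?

The Hessian of f at 0 has rank 1. Corank 1: A-series; mu = 6 gives A_6.

A_{6}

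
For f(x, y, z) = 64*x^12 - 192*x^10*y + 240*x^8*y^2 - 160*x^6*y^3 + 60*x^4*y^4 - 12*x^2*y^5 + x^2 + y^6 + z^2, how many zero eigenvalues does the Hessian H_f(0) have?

1

Hessian at 0 has rank 2.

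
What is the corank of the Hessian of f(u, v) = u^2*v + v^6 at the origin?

2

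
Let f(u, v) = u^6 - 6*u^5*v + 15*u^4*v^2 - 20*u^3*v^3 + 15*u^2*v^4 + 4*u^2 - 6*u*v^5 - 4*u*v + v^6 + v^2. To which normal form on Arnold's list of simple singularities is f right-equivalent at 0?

A_{5}

The Hessian of f at 0 has rank 1. Corank 1: A-series; mu = 5 gives A_5.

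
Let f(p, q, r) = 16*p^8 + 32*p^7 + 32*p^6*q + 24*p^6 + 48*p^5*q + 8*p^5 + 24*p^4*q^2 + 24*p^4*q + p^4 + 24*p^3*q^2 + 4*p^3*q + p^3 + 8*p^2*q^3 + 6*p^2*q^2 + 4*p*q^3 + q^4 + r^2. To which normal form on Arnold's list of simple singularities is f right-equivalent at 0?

E_6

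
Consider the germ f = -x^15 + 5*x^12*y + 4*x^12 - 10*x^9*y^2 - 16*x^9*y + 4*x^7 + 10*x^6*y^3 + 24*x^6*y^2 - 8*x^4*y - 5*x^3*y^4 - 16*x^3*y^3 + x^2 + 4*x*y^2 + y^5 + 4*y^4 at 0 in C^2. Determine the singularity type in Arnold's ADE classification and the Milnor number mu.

Type A_{4}, Milnor number mu = 4.

The Hessian of f at 0 has rank 1. Corank 1: A-series; mu = 4 gives A_4.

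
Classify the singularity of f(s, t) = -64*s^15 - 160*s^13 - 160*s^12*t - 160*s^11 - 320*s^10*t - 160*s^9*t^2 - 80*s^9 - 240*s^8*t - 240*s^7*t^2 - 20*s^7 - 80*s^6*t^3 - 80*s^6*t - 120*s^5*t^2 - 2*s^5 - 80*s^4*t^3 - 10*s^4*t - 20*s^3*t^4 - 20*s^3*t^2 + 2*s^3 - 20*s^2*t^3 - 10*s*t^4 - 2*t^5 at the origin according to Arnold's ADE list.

E_8

The Hessian of f at 0 is [[0, 0], [0, 0]] with rank 0, so corank 2. A Groebner basis of the Jacobian ideal J(f) in C{s,t} is {t^5, s*t^3 + t^4/4, s^2}; counting standard monomials gives mu = 8. Corank 2; j^3 = 2*s^3 is a perfect cube, so E-series; the 5-jet and mu = 8 give E_8.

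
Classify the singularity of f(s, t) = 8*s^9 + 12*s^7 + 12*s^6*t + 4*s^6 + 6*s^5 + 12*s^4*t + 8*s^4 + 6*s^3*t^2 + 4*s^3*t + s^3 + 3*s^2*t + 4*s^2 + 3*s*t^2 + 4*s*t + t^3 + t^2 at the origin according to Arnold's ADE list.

A_2

The Hessian of f at 0 has rank 1. Corank 1: A-series; mu = 2 gives A_2.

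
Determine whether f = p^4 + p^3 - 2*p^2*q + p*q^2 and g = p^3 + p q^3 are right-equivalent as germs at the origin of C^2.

No.

The Hessian of f at 0 has rank 0. Corank 2; j^3 = p*(p - q)^2 has shape L^2 M (L != M), so D-series; mu = 5 gives D_5. The Hessian of g at 0 has rank 0. Corank 2; j^3 = p^3 is a perfect cube, so E-series; the 4-jet and mu = 7 give E_7. f is D_5 but g is E_7, hence not right-equivalent.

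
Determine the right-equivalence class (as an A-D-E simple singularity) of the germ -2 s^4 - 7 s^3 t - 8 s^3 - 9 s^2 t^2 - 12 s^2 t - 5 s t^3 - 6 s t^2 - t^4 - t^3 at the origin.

The Hessian of f at 0 has rank 0. Corank 2; j^3 = -(2*s + t)^3 is a perfect cube, so E-series; the 4-jet and mu = 7 give E_7.

E_7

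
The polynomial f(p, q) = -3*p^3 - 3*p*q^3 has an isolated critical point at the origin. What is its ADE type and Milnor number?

Type E_7, Milnor number mu = 7.

The Hessian of f at 0 has rank 0. Corank 2; j^3 = -3*p^3 is a perfect cube, so E-series; the 4-jet and mu = 7 give E_7.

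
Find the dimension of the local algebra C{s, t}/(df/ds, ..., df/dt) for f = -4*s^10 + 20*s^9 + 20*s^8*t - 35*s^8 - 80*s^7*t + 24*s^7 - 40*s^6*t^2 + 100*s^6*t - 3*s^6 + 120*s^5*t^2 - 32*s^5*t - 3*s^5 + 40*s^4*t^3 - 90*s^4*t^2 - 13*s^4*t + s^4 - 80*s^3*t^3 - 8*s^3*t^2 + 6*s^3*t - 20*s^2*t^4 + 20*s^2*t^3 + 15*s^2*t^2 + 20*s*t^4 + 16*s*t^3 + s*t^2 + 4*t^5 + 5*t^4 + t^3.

5

The Hessian of f at 0 is [[0, 0], [0, 0]] with rank 0, so corank 2. A Groebner basis of the Jacobian ideal J(f) in C{s,t} is {s^3 + t^2/4, t^3, s*t + 3*t^2/4}; counting standard monomials gives mu = 5. Corank 2; j^3 = t^2*(s + t) has shape L^2 M (L != M), so D-series; mu = 5 gives D_5.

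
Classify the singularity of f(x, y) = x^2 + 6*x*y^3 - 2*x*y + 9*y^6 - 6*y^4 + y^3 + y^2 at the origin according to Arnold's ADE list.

The Hessian of f at 0 has rank 1. Corank 1: A-series; mu = 2 gives A_2.

A_{2}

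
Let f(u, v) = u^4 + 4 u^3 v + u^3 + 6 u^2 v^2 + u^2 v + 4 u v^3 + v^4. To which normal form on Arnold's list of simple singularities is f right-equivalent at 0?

D_5

The Hessian of f at 0 has rank 0. Corank 2; j^3 = u^2*(u + v) has shape L^2 M (L != M), so D-series; mu = 5 gives D_5.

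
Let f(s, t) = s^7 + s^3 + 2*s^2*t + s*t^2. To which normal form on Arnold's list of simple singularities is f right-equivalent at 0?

The Hessian of f at 0 has rank 0. Corank 2; j^3 = s*(s + t)^2 has shape L^2 M (L != M), so D-series; mu = 8 gives D_8.

D8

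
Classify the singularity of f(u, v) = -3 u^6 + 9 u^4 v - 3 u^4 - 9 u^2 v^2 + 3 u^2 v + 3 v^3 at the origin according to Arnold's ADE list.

D_4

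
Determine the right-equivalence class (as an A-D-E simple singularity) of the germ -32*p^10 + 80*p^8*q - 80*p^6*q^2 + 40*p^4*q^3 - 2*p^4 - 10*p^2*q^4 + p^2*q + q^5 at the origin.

D6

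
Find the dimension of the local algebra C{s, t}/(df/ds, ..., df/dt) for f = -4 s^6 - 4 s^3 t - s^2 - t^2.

1

The Hessian of f at 0 has rank 2. Corank 0: nondegenerate Morse point, so A_1.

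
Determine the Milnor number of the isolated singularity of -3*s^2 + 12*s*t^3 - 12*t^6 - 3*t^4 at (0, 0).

The Hessian of f at 0 has rank 1. Corank 1: A-series; mu = 3 gives A_3.

3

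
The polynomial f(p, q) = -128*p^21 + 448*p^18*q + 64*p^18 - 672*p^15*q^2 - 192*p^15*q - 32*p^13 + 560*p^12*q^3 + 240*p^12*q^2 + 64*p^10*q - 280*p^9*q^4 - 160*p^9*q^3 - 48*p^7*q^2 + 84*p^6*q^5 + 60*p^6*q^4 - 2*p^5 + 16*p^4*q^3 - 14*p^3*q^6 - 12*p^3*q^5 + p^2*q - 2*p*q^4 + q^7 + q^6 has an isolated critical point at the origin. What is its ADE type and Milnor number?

The Hessian of f at 0 has rank 0. Corank 2; j^3 = p^2*q has shape L^2 M (L != M), so D-series; mu = 7 gives D_7.

Type D7, Milnor number mu = 7.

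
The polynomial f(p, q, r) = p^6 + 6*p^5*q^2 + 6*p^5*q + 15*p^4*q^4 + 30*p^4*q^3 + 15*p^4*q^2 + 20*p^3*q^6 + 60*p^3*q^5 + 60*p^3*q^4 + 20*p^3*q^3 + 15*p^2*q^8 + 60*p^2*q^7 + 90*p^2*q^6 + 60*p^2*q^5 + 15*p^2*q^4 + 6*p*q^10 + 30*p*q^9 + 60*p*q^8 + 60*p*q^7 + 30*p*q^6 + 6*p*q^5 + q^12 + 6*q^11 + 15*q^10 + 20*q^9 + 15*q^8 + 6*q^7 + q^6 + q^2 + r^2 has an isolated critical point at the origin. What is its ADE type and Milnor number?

Type A5, Milnor number mu = 5.

The Hessian of f at 0 has rank 2. Corank 1: A-series; mu = 5 gives A_5.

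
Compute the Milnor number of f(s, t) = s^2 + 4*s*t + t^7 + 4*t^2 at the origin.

6

The Hessian of f at 0 has rank 1. Corank 1: A-series; mu = 6 gives A_6.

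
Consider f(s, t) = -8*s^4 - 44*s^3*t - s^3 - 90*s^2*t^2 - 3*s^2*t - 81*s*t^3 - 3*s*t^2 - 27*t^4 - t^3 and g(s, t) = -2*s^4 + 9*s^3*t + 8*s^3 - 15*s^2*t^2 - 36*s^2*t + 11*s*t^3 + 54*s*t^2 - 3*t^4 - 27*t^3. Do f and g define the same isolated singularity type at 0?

The Hessian of f at 0 has rank 0. Corank 2; j^3 = -(s + t)^3 is a perfect cube, so E-series; the 4-jet and mu = 7 give E_7. The Hessian of g at 0 has rank 0. Corank 2; j^3 = (2*s - 3*t)^3 is a perfect cube, so E-series; the 4-jet and mu = 7 give E_7. Both have type E_7, hence right-equivalent.

Yes.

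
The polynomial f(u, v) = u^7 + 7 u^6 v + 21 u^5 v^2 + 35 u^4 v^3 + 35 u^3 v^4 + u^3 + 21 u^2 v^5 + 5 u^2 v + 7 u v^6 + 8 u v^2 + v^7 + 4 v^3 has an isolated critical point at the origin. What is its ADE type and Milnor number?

Type D_{8}, Milnor number mu = 8.

The Hessian of f at 0 has rank 0. Corank 2; j^3 = (u + v)*(u + 2*v)^2 has shape L^2 M (L != M), so D-series; mu = 8 gives D_8.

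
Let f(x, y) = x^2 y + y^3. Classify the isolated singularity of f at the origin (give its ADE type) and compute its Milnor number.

The Hessian of f at 0 has rank 0. Corank 2; j^3 = y*(x^2 + y^2) splits into three distinct lines over C (the quadratic factor has nonzero discriminant), so D_4.

Type D_{4}, Milnor number mu = 4.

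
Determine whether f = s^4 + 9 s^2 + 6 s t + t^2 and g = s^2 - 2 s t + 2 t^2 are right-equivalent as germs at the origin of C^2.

No.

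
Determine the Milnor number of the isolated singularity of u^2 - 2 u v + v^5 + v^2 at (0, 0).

The Hessian of f at 0 has rank 1. Corank 1: A-series; mu = 4 gives A_4.

4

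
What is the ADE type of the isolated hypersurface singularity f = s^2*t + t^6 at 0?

D7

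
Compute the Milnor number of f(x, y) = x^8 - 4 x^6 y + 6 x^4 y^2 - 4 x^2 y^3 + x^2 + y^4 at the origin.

The Hessian of f at 0 has rank 1. Corank 1: A-series; mu = 3 gives A_3.

3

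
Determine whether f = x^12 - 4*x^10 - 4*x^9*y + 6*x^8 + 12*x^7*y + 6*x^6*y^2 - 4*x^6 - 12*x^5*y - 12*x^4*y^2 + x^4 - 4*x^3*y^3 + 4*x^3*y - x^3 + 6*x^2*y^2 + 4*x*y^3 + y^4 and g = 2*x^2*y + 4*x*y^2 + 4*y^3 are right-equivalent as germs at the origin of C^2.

The Hessian of f at 0 has rank 0. Corank 2; j^3 = -x^3 is a perfect cube, so E-series; the 4-jet and mu = 6 give E_6. The Hessian of g at 0 has rank 0. Corank 2; j^3 = 2*y*(x^2 + 2*x*y + 2*y^2) splits into three distinct lines over C (the quadratic factor has nonzero discriminant), so D_4. f is E_6 but g is D_4, hence not right-equivalent.

No.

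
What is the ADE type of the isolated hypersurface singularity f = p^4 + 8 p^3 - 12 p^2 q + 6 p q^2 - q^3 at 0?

E6

The Hessian of f at 0 has rank 0. Corank 2; j^3 = (2*p - q)^3 is a perfect cube, so E-series; the 4-jet and mu = 6 give E_6.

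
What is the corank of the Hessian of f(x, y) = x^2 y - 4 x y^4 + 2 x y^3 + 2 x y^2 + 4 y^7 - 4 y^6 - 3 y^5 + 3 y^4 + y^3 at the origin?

2

The Hessian at 0 is [[0, 0], [0, 0]] of rank 0; hence corank 2.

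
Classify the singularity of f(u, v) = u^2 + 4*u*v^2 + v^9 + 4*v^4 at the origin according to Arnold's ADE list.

The Hessian of f at 0 has rank 1. Corank 1: A-series; mu = 8 gives A_8.

A8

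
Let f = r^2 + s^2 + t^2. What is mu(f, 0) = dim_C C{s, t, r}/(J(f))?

1

The Hessian of f at 0 has rank 3. Corank 0: nondegenerate Morse point, so A_1.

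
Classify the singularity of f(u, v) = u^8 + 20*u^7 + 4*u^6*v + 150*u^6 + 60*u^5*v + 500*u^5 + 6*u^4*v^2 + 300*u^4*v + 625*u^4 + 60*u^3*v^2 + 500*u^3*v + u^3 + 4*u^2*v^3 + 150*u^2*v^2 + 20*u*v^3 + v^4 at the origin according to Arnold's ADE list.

The Hessian of f at 0 has rank 0. Corank 2; j^3 = u^3 is a perfect cube, so E-series; the 4-jet and mu = 6 give E_6.

E_6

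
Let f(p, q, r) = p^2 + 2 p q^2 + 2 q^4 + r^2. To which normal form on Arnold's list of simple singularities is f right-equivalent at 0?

The Hessian of f at 0 is [[2, 0, 0], [0, 0, 0], [0, 0, 2]] with rank 2, so corank 1. A Groebner basis of the Jacobian ideal J(f) in C{p,q,r} is {p^2, p*q, p + q^2, r}; counting standard monomials gives mu = 3. Corank 1: A-series; mu = 3 gives A_3.

A_3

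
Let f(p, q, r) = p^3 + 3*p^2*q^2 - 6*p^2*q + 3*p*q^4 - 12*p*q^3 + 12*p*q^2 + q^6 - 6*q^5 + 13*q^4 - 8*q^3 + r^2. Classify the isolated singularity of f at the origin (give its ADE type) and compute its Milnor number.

Type E_6, Milnor number mu = 6.

The Hessian of f at 0 has rank 1. Corank 2; j^3 = (p - 2*q)^3 is a perfect cube, so E-series; the 4-jet and mu = 6 give E_6.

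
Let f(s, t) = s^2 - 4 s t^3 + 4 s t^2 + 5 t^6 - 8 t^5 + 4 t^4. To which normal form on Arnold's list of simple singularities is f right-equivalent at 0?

A5

The Hessian of f at 0 has rank 1. Corank 1: A-series; mu = 5 gives A_5.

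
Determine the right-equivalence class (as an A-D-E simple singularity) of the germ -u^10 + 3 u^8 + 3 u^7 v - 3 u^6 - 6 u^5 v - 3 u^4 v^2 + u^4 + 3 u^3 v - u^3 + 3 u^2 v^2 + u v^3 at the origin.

The Hessian of f at 0 has rank 0. Corank 2; j^3 = -u^3 is a perfect cube, so E-series; the 4-jet and mu = 7 give E_7.

E_7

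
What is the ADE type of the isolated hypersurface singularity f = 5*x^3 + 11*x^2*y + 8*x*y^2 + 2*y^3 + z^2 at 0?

The Hessian of f at 0 is [[0, 0, 0], [0, 0, 0], [0, 0, 2]] with rank 1, so corank 2. A Groebner basis of the Jacobian ideal J(f) in C{x,y,z} is {y^3, x^2 + 2*y^2, x*y - y^2, z}; counting standard monomials gives mu = 4. Corank 2; j^3 = (x + y)*(5*x^2 + 6*x*y + 2*y^2) splits into three distinct lines over C (the quadratic factor has nonzero discriminant), so D_4.

D4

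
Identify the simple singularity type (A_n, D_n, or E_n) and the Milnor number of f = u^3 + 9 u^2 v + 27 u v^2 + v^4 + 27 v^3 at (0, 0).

The Hessian of f at 0 has rank 0. Corank 2; j^3 = (u + 3*v)^3 is a perfect cube, so E-series; the 4-jet and mu = 6 give E_6.

Type E6, Milnor number mu = 6.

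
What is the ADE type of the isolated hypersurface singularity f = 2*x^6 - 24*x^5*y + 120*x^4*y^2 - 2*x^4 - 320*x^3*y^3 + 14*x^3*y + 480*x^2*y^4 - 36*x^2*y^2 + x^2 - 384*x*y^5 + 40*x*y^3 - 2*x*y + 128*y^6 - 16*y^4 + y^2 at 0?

A5

The Hessian of f at 0 has rank 1. Corank 1: A-series; mu = 5 gives A_5.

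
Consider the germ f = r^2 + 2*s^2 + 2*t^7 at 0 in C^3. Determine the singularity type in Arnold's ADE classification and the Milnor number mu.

The Hessian of f at 0 is [[4, 0, 0], [0, 0, 0], [0, 0, 2]] with rank 2, so corank 1. A Groebner basis of the Jacobian ideal J(f) in C{s,t,r} is {t^6, s, r}; counting standard monomials gives mu = 6. Corank 1: A-series; mu = 6 gives A_6.

Type A_6, Milnor number mu = 6.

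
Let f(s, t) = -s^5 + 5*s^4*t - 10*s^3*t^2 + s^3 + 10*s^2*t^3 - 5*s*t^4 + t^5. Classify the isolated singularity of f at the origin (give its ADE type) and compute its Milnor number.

The Hessian of f at 0 has rank 0. Corank 2; j^3 = s^3 is a perfect cube, so E-series; the 5-jet and mu = 8 give E_8.

Type E_{8}, Milnor number mu = 8.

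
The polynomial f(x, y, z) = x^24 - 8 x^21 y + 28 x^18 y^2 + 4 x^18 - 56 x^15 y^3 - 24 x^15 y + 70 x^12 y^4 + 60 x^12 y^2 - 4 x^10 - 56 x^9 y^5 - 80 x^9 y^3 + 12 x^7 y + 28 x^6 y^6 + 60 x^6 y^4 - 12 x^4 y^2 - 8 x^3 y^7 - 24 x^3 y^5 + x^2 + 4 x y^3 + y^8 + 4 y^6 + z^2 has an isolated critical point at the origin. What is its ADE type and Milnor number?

The Hessian of f at 0 has rank 2. Corank 1: A-series; mu = 7 gives A_7.

Type A7, Milnor number mu = 7.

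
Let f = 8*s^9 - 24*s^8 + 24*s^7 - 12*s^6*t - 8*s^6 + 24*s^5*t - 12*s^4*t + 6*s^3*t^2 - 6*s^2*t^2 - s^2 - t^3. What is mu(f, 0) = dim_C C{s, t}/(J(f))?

The Hessian of f at 0 has rank 1. Corank 1: A-series; mu = 2 gives A_2.

2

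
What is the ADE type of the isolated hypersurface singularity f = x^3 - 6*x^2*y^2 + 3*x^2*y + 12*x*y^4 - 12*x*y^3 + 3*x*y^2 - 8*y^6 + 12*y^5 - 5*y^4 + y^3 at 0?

E_6

The Hessian of f at 0 has rank 0. Corank 2; j^3 = (x + y)^3 is a perfect cube, so E-series; the 4-jet and mu = 6 give E_6.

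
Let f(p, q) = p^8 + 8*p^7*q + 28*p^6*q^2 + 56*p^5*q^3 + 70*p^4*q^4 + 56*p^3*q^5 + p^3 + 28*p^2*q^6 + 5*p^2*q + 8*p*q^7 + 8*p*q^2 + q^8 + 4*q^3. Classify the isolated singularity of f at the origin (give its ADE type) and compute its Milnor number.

Type D_9, Milnor number mu = 9.

The Hessian of f at 0 is [[0, 0], [0, 0]] with rank 0, so corank 2. A Groebner basis of the Jacobian ideal J(f) in C{p,q} is {-p*q/8 + q^7 - q^2/4, p*q^2 + 2*q^3, p^2 + 3*p*q + 2*q^2}; counting standard monomials gives mu = 9. Corank 2; j^3 = (p + q)*(p + 2*q)^2 has shape L^2 M (L != M), so D-series; mu = 9 gives D_9.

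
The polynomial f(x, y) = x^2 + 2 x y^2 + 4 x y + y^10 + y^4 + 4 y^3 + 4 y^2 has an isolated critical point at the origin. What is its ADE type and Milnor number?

Type A9, Milnor number mu = 9.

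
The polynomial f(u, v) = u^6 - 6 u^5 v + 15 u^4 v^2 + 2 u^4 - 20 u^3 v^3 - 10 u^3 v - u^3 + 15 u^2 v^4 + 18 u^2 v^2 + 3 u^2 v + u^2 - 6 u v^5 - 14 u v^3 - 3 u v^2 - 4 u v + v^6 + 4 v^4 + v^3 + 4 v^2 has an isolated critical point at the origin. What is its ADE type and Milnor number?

Type A2, Milnor number mu = 2.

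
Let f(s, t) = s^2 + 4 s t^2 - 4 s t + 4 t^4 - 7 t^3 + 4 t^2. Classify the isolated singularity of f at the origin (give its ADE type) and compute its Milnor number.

Type A2, Milnor number mu = 2.

The Hessian of f at 0 has rank 1. Corank 1: A-series; mu = 2 gives A_2.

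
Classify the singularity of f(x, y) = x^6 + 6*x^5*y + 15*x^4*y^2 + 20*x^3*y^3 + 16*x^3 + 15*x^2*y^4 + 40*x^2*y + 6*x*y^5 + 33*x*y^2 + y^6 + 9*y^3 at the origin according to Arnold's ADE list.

D7

The Hessian of f at 0 has rank 0. Corank 2; j^3 = (x + y)*(4*x + 3*y)^2 has shape L^2 M (L != M), so D-series; mu = 7 gives D_7.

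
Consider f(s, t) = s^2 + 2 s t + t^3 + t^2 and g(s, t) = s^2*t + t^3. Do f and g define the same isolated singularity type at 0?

The Hessian of f at 0 is [[2, 2], [2, 2]] with rank 1, so corank 1. A Groebner basis of the Jacobian ideal J(f) in C{s,t} is {t^2, s + t}; counting standard monomials gives mu = 2. Corank 1: A-series; mu = 2 gives A_2. The Hessian of g at 0 is [[0, 0], [0, 0]] with rank 0, so corank 2. A Groebner basis of the Jacobian ideal J(g) in C{s,t} is {t^3, s^2 + 3*t^2, s*t}; counting standard monomials gives mu = 4. Corank 2; j^3 = t*(s^2 + t^2) splits into three distinct lines over C (the quadratic factor has nonzero discriminant), so D_4. f is A_2 but g is D_4, hence not right-equivalent.

No.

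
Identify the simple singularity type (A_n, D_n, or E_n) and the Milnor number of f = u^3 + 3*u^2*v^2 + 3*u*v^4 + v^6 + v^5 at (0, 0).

The Hessian of f at 0 is [[0, 0], [0, 0]] with rank 0, so corank 2. A Groebner basis of the Jacobian ideal J(f) in C{u,v} is {v^4, u^3, u^2/2 + u*v^2}; counting standard monomials gives mu = 8. Corank 2; j^3 = u^3 is a perfect cube, so E-series; the 5-jet and mu = 8 give E_8.

Type E8, Milnor number mu = 8.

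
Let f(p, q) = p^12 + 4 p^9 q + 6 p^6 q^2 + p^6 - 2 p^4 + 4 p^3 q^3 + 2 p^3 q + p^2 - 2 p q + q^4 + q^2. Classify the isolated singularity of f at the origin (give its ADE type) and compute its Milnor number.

Type A3, Milnor number mu = 3.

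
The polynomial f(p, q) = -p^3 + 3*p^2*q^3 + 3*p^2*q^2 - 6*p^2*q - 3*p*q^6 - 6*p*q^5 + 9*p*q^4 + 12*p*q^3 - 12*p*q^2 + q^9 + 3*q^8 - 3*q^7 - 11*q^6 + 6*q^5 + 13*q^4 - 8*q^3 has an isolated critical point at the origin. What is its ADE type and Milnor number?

The Hessian of f at 0 has rank 0. Corank 2; j^3 = -(p + 2*q)^3 is a perfect cube, so E-series; the 4-jet and mu = 6 give E_6.

Type E_6, Milnor number mu = 6.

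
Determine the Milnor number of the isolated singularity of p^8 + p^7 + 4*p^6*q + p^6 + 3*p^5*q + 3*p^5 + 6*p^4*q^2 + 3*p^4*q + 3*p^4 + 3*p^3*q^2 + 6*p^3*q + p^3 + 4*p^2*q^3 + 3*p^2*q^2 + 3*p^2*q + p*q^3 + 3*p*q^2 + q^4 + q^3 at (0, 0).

7

The Hessian of f at 0 has rank 0. Corank 2; j^3 = (p + q)^3 is a perfect cube, so E-series; the 4-jet and mu = 7 give E_7.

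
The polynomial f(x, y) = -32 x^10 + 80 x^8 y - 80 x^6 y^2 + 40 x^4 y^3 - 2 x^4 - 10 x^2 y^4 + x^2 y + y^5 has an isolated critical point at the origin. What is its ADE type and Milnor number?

The Hessian of f at 0 has rank 0. Corank 2; j^3 = x^2*y has shape L^2 M (L != M), so D-series; mu = 6 gives D_6.

Type D_{6}, Milnor number mu = 6.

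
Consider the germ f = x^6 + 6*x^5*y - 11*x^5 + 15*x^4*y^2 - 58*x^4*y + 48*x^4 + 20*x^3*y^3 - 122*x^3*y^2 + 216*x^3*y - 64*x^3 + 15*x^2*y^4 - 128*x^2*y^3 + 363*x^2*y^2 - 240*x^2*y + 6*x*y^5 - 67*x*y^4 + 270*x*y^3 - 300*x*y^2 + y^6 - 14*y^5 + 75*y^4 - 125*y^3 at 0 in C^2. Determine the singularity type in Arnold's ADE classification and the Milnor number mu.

Type E_8, Milnor number mu = 8.

The Hessian of f at 0 is [[0, 0], [0, 0]] with rank 0, so corank 2. A Groebner basis of the Jacobian ideal J(f) in C{x,y} is {-2432*x^2 + x*y^3 + 76*x*y^2 - 6080*x*y + 95*y^3 - 3800*y^2, 2048*x^2 - 64*x*y^2 + 5120*x*y + y^4 - 80*y^3 + 3200*y^2, x^3 - 15*x^2 - 135*x*y^2/32 - 75*x*y/2 - 425*y^3/128 - 375*y^2/16, x^2*y + 4*x^2 + 19*x*y^2/8 + 10*x*y + 45*y^3/32 + 25*y^2/4}; counting standard monomials gives mu = 8. Corank 2; j^3 = -(4*x + 5*y)^3 is a perfect cube, so E-series; the 5-jet and mu = 8 give E_8.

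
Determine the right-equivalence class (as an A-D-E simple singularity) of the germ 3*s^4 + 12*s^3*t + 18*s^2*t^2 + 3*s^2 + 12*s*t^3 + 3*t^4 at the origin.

A3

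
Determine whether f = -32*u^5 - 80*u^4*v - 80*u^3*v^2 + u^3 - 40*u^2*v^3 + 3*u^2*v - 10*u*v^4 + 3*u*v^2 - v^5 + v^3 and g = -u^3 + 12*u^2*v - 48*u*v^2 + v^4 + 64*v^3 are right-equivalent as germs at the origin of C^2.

No.

The Hessian of f at 0 has rank 0. Corank 2; j^3 = (u + v)^3 is a perfect cube, so E-series; the 5-jet and mu = 8 give E_8. The Hessian of g at 0 has rank 0. Corank 2; j^3 = -(u - 4*v)^3 is a perfect cube, so E-series; the 4-jet and mu = 6 give E_6. f is E_8 but g is E_6, hence not right-equivalent.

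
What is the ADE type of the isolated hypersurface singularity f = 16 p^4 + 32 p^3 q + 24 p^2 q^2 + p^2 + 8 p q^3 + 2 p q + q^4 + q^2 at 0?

A3

The Hessian of f at 0 has rank 1. Corank 1: A-series; mu = 3 gives A_3.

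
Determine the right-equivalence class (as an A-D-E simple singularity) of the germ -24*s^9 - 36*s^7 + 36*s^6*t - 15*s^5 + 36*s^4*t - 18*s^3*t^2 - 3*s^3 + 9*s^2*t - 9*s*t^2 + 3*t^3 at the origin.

The Hessian of f at 0 has rank 0. Corank 2; j^3 = -3*(s - t)^3 is a perfect cube, so E-series; the 5-jet and mu = 8 give E_8.

E_{8}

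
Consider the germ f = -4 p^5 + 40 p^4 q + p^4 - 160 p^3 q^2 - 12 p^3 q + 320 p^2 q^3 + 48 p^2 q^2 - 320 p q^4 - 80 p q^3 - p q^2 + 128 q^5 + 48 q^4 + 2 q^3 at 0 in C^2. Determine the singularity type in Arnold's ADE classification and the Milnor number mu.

Type D_5, Milnor number mu = 5.

The Hessian of f at 0 has rank 0. Corank 2; j^3 = -q^2*(p - 2*q) has shape L^2 M (L != M), so D-series; mu = 5 gives D_5.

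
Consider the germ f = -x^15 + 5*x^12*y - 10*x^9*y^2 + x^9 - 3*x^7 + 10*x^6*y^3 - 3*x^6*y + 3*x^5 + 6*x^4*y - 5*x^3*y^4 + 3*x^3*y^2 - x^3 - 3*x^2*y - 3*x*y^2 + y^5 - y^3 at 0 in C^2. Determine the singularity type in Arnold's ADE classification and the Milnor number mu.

The Hessian of f at 0 has rank 0. Corank 2; j^3 = -(x + y)^3 is a perfect cube, so E-series; the 5-jet and mu = 8 give E_8.

Type E_{8}, Milnor number mu = 8.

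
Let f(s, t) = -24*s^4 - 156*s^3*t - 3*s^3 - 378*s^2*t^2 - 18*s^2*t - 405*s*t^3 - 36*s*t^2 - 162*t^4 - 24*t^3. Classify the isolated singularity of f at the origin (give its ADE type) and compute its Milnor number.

The Hessian of f at 0 is [[0, 0], [0, 0]] with rank 0, so corank 2. A Groebner basis of the Jacobian ideal J(f) in C{s,t} is {3*s^2/4 + 3*s*t + t^4 - t^3/4 + 3*t^2, s^3 + 21*s^2/2 + 42*s*t + 9*t^3/2 + 42*t^2, s^2*t - 15*s^2/4 - 15*s*t - 11*t^3/4 - 15*t^2, s^2 + s*t^2 + 4*s*t + 5*t^3/3 + 4*t^2}; counting standard monomials gives mu = 7. Corank 2; j^3 = -3*(s + 2*t)^3 is a perfect cube, so E-series; the 4-jet and mu = 7 give E_7.

Type E7, Milnor number mu = 7.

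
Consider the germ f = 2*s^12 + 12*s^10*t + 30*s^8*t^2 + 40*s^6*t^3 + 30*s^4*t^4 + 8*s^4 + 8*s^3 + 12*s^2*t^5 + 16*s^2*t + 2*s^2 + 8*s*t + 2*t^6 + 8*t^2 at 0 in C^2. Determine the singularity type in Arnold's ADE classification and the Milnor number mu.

Type A5, Milnor number mu = 5.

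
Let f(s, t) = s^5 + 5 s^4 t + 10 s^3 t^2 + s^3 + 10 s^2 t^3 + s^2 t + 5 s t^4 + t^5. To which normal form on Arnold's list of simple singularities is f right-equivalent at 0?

D_6

The Hessian of f at 0 is [[0, 0], [0, 0]] with rank 0, so corank 2. A Groebner basis of the Jacobian ideal J(f) in C{s,t} is {-s*t/5 + t^4, s*t^2, s^2 + s*t}; counting standard monomials gives mu = 6. Corank 2; j^3 = s^2*(s + t) has shape L^2 M (L != M), so D-series; mu = 6 gives D_6.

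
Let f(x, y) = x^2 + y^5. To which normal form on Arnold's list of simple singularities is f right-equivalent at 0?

A4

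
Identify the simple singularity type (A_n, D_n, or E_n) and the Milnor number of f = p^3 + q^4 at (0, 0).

Type E_6, Milnor number mu = 6.

The Hessian of f at 0 is [[0, 0], [0, 0]] with rank 0, so corank 2. A Groebner basis of the Jacobian ideal J(f) in C{p,q} is {q^3, p^2}; counting standard monomials gives mu = 6. Corank 2; j^3 = p^3 is a perfect cube, so E-series; the 4-jet and mu = 6 give E_6.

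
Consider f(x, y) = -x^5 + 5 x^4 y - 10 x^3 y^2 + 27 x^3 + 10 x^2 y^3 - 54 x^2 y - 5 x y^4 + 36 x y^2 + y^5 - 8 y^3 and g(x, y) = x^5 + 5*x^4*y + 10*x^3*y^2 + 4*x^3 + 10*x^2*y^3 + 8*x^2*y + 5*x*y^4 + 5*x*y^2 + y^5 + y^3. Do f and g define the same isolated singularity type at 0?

The Hessian of f at 0 has rank 0. Corank 2; j^3 = (3*x - 2*y)^3 is a perfect cube, so E-series; the 5-jet and mu = 8 give E_8. The Hessian of g at 0 has rank 0. Corank 2; j^3 = (x + y)*(2*x + y)^2 has shape L^2 M (L != M), so D-series; mu = 6 gives D_6. f is E_8 but g is D_6, hence not right-equivalent.

No.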